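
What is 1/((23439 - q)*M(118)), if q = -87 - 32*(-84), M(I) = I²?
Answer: 1/290148312 ≈ 3.4465e-9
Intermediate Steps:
q = 2601 (q = -87 + 2688 = 2601)
1/((23439 - q)*M(118)) = 1/((23439 - 1*2601)*(118²)) = 1/((23439 - 2601)*13924) = (1/13924)/20838 = (1/20838)*(1/13924) = 1/290148312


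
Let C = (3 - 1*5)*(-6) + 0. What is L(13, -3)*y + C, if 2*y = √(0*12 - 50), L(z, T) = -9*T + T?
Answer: 12 + 60*I*√2 ≈ 12.0 + 84.853*I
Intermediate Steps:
L(z, T) = -8*T
y = 5*I*√2/2 (y = √(0*12 - 50)/2 = √(0 - 50)/2 = √(-50)/2 = (5*I*√2)/2 = 5*I*√2/2 ≈ 3.5355*I)
C = 12 (C = (3 - 5)*(-6) + 0 = -2*(-6) + 0 = 12 + 0 = 12)
L(13, -3)*y + C = (-8*(-3))*(5*I*√2/2) + 12 = 24*(5*I*√2/2) + 12 = 60*I*√2 + 12 = 12 + 60*I*√2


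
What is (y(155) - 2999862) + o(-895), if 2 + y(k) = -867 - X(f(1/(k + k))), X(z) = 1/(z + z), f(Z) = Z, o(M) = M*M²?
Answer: -719918261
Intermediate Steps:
o(M) = M³
X(z) = 1/(2*z)
y(k) = -869 - k (y(k) = -2 + (-867 - 1/(2*(1/(k + k)))) = -2 + (-867 - 1/(2*(1/(2*k)))) = -2 + (-867 - 2*k/2) = -2 + (-867 - k) = -869 - k)
(y(155) - 2999862) + o(-895) = ((-869 - 1*155) - 2999862) + (-895)³ = ((-869 - 155) - 2999862) - 716917375 = (-1024 - 2999862) - 716917375 = -3000886 - 716917375 = -719918261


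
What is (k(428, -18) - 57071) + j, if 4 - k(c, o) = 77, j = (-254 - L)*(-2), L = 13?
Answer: -56610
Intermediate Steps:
j = 534 (j = (-254 - 1*13)*(-2) = (-254 - 13)*(-2) = -267*(-2) = 534)
k(c, o) = -73 (k(c, o) = 4 - 1*77 = 4 - 77 = -73)
(k(428, -18) - 57071) + j = (-73 - 57071) + 534 = -57144 + 534 = -56610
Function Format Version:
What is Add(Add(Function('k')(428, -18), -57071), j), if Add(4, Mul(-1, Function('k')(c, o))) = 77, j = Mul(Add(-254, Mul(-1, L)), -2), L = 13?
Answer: -56610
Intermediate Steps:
j = 534 (j = Mul(Add(-254, Mul(-1, 13)), -2) = Mul(Add(-254, -13), -2) = Mul(-267, -2) = 534)
Function('k')(c, o) = -73 (Function('k')(c, o) = Add(4, Mul(-1, 77)) = Add(4, -77) = -73)
Add(Add(Function('k')(428, -18), -57071), j) = Add(Add(-73, -57071), 534) = Add(-57144, 534) = -56610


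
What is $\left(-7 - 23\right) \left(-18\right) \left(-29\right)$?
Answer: $-15660$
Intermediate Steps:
$\left(-7 - 23\right) \left(-18\right) \left(-29\right) = \left(-30\right) \left(-18\right) \left(-29\right) = 540 \left(-29\right) = -15660$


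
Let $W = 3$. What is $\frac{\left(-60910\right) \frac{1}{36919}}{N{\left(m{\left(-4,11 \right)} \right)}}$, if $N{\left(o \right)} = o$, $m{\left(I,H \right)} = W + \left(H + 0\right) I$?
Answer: $\frac{60910}{1513679} \approx 0.04024$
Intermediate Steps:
$m{\left(I,H \right)} = 3 + H I$ ($m{\left(I,H \right)} = 3 + \left(H + 0\right) I = 3 + H I$)
$\frac{\left(-60910\right) \frac{1}{36919}}{N{\left(m{\left(-4,11 \right)} \right)}} = \frac{\left(-60910\right) \frac{1}{36919}}{3 + 11 \left(-4\right)} = \frac{\left(-60910\right) \frac{1}{36919}}{3 - 44} = - \frac{60910}{36919 \left(-41\right)} = \left(- \frac{60910}{36919}\right) \left(- \frac{1}{41}\right) = \frac{60910}{1513679}$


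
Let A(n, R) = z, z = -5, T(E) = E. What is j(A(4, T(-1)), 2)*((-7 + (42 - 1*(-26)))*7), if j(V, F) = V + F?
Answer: -1281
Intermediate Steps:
A(n, R) = -5
j(V, F) = F + V
j(A(4, T(-1)), 2)*((-7 + (42 - 1*(-26)))*7) = (2 - 5)*((-7 + (42 - 1*(-26)))*7) = -3*(-7 + (42 + 26))*7 = -3*(-7 + 68)*7 = -183*7 = -3*427 = -1281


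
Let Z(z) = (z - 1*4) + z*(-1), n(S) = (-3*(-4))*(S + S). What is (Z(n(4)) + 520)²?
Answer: 266256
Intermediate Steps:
n(S) = 24*S (n(S) = 12*(2*S) = 24*S)
Z(z) = -4 (Z(z) = (z - 4) - z = (-4 + z) - z = -4)
(Z(n(4)) + 520)² = (-4 + 520)² = 516² = 266256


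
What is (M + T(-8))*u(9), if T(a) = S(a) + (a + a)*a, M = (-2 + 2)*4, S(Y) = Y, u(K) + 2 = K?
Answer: 840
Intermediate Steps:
u(K) = -2 + K
M = 0 (M = 0*4 = 0)
T(a) = a + 2*a² (T(a) = a + (a + a)*a = a + (2*a)*a = a + 2*a²)
(M + T(-8))*u(9) = (0 - 8*(1 + 2*(-8)))*(-2 + 9) = (0 - 8*(1 - 16))*7 = (0 - 8*(-15))*7 = (0 + 120)*7 = 120*7 = 840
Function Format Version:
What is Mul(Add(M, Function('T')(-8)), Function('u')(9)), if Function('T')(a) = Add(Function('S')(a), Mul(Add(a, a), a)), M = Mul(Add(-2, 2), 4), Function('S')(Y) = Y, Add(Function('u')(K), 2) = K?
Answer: 840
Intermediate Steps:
Function('u')(K) = Add(-2, K)
M = 0 (M = Mul(0, 4) = 0)
Function('T')(a) = Add(a, Mul(2, Pow(a, 2))) (Function('T')(a) = Add(a, Mul(Add(a, a), a)) = Add(a, Mul(Mul(2, a), a)) = Add(a, Mul(2, Pow(a, 2))))
Mul(Add(M, Function('T')(-8)), Function('u')(9)) = Mul(Add(0, Mul(-8, Add(1, Mul(2, -8)))), Add(-2, 9)) = Mul(Add(0, Mul(-8, Add(1, -16))), 7) = Mul(Add(0, Mul(-8, -15)), 7) = Mul(Add(0, 120), 7) = Mul(120, 7) = 840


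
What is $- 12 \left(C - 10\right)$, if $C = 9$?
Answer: $12$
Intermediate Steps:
$- 12 \left(C - 10\right) = - 12 \left(9 - 10\right) = \left(-12\right) \left(-1\right) = 12$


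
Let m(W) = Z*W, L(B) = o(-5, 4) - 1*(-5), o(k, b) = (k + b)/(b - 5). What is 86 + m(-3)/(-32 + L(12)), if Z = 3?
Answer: 2245/26 ≈ 86.346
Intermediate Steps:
o(k, b) = (b + k)/(-5 + b)
L(B) = 6 (L(B) = (4 - 5)/(-5 + 4) - 1*(-5) = -1/(-1) + 5 = -1*(-1) + 5 = 1 + 5 = 6)
m(W) = 3*W
86 + m(-3)/(-32 + L(12)) = 86 + (3*(-3))/(-32 + 6) = 86 - 9/(-26) = 86 - 9*(-1/26) = 86 + 9/26 = 2245/26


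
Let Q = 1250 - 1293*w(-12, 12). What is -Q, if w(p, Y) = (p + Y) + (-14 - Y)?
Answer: -34868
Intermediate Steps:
w(p, Y) = -14 + p (w(p, Y) = (Y + p) + (-14 - Y) = -14 + p)
Q = 34868 (Q = 1250 - 1293*(-14 - 12) = 1250 - 1293*(-26) = 1250 + 33618 = 34868)
-Q = -1*34868 = -34868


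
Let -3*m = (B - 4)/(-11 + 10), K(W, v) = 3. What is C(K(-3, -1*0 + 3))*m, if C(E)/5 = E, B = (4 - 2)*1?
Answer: -10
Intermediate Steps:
B = 2 (B = 2*1 = 2)
C(E) = 5*E
m = -⅔ (m = -(2 - 4)/(3*(-11 + 10)) = -(-2)/(3*(-1)) = -(-2)*(-1)/3 = -⅓*2 = -⅔ ≈ -0.66667)
C(K(-3, -1*0 + 3))*m = (5*3)*(-⅔) = 15*(-⅔) = -10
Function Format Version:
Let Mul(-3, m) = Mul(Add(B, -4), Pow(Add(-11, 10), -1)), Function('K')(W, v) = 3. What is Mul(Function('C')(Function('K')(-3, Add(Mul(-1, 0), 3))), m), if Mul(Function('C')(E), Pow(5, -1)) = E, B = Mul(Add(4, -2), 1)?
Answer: -10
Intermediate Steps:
B = 2 (B = Mul(2, 1) = 2)
Function('C')(E) = Mul(5, E)
m = Rational(-2, 3) (m = Mul(Rational(-1, 3), Mul(Add(2, -4), Pow(Add(-11, 10), -1))) = Mul(Rational(-1, 3), Mul(-2, Pow(-1, -1))) = Mul(Rational(-1, 3), Mul(-2, -1)) = Mul(Rational(-1, 3), 2) = Rational(-2, 3) ≈ -0.66667)
Mul(Function('C')(Function('K')(-3, Add(Mul(-1, 0), 3))), m) = Mul(Mul(5, 3), Rational(-2, 3)) = Mul(15, Rational(-2, 3)) = -10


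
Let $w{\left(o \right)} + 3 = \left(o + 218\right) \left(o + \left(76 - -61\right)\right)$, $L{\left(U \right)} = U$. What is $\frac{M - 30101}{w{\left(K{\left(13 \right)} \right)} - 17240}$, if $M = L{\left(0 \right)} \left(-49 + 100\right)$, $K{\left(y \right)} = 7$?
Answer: $- \frac{30101}{15157} \approx -1.9859$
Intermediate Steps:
$M = 0$ ($M = 0 \left(-49 + 100\right) = 0 \cdot 51 = 0$)
$w{\left(o \right)} = -3 + \left(137 + o\right) \left(218 + o\right)$ ($w{\left(o \right)} = -3 + \left(o + 218\right) \left(o + \left(76 - -61\right)\right) = -3 + \left(218 + o\right) \left(o + \left(76 + 61\right)\right) = -3 + \left(218 + o\right) \left(o + 137\right) = -3 + \left(218 + o\right) \left(137 + o\right) = -3 + \left(137 + o\right) \left(218 + o\right)$)
$\frac{M - 30101}{w{\left(K{\left(13 \right)} \right)} - 17240} = \frac{0 - 30101}{\left(29863 + 7^{2} + 355 \cdot 7\right) - 17240} = - \frac{30101}{\left(29863 + 49 + 2485\right) - 17240} = - \frac{30101}{32397 - 17240} = - \frac{30101}{15157}$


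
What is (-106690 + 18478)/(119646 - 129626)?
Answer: 22053/2495 ≈ 8.8389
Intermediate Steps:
(-106690 + 18478)/(119646 - 129626) = -88212/(-9980) = -88212*(-1/9980) = 22053/2495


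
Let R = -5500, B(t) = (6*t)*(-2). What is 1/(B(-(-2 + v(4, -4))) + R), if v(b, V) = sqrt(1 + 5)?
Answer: -1381/7628428 - 3*sqrt(6)/7628428 ≈ -0.00018200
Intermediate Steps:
v(b, V) = sqrt(6)
B(t) = -12*t
1/(B(-(-2 + v(4, -4))) + R) = 1/(-(-12)*(-2 + sqrt(6)) - 5500) = 1/(-12*(2 - sqrt(6)) - 5500) = 1/((-24 + 12*sqrt(6)) - 5500) = 1/(-5524 + 12*sqrt(6))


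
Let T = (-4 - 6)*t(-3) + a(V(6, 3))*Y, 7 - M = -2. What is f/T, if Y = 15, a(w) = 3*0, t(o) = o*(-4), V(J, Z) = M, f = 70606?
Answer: -35303/60 ≈ -588.38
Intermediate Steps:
M = 9 (M = 7 - 1*(-2) = 7 + 2 = 9)
V(J, Z) = 9
t(o) = -4*o
a(w) = 0
T = -120 (T = (-4 - 6)*(-4*(-3)) + 0*15 = -10*12 + 0 = -120 + 0 = -120)
f/T = 70606/(-120) = 70606*(-1/120) = -35303/60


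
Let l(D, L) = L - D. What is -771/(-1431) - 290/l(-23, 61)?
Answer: -19457/6678 ≈ -2.9136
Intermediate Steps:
-771/(-1431) - 290/l(-23, 61) = -771/(-1431) - 290/(61 - 1*(-23)) = -771*(-1/1431) - 290/(61 + 23) = 257/477 - 290/84 = 257/477 - 290*1/84 = 257/477 - 145/42 = -19457/6678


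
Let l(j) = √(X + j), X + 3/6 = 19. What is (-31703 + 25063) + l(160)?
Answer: -6640 + √714/2 ≈ -6626.6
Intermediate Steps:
X = 37/2 (X = -½ + 19 = 37/2 ≈ 18.500)
l(j) = √(37/2 + j)
(-31703 + 25063) + l(160) = (-31703 + 25063) + √(74 + 4*160)/2 = -6640 + √(74 + 640)/2 = -6640 + √714/2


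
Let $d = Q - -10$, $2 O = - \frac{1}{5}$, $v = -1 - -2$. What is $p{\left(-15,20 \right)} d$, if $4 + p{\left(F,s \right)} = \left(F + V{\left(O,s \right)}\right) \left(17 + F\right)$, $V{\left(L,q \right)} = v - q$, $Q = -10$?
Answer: $0$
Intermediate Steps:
$v = 1$ ($v = -1 + 2 = 1$)
$O = - \frac{1}{10}$ ($O = \frac{\left(-1\right) \frac{1}{5}}{2} = \frac{1}{2} \left(- \frac{1}{5}\right) = - \frac{1}{10} \approx -0.1$)
$V{\left(L,q \right)} = 1 - q$
$p{\left(F,s \right)} = -4 + \left(17 + F\right) \left(1 + F - s\right)$ ($p{\left(F,s \right)} = -4 + \left(F - \left(-1 + s\right)\right) \left(17 + F\right) = -4 + \left(1 + F - s\right) \left(17 + F\right) = -4 + \left(17 + F\right) \left(1 + F - s\right)$)
$d = 0$ ($d = -10 - -10 = -10 + 10 = 0$)
$p{\left(-15,20 \right)} d = \left(13 + \left(-15\right)^{2} - 340 + 18 \left(-15\right) - \left(-15\right) 20\right) 0 = \left(13 + 225 - 340 - 270 + 300\right) 0 = \left(-72\right) 0 = 0$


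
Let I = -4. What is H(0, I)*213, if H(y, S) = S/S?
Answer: 213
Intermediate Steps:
H(y, S) = 1
H(0, I)*213 = 1*213 = 213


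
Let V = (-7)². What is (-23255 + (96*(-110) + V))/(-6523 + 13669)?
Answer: -16883/3573 ≈ -4.7252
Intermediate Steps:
V = 49
(-23255 + (96*(-110) + V))/(-6523 + 13669) = (-23255 + (96*(-110) + 49))/(-6523 + 13669) = (-23255 + (-10560 + 49))/7146 = (-23255 - 10511)*(1/7146) = -33766*1/7146 = -16883/3573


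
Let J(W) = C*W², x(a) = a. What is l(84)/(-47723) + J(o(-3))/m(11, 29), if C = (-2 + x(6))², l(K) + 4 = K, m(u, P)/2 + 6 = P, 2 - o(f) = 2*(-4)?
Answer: 38176560/1097629 ≈ 34.781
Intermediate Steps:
o(f) = 10 (o(f) = 2 - 2*(-4) = 2 - 1*(-8) = 2 + 8 = 10)
m(u, P) = -12 + 2*P
l(K) = -4 + K
C = 16 (C = (-2 + 6)² = 4² = 16)
J(W) = 16*W²
l(84)/(-47723) + J(o(-3))/m(11, 29) = (-4 + 84)/(-47723) + (16*10²)/(-12 + 2*29) = 80*(-1/47723) + (16*100)/(-12 + 58) = -80/47723 + 1600/46 = -80/47723 + 1600*(1/46) = -80/47723 + 800/23 = 38176560/1097629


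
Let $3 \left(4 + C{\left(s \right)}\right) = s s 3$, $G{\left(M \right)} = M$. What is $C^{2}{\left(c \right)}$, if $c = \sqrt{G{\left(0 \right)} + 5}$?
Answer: $1$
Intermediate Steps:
$c = \sqrt{5}$ ($c = \sqrt{0 + 5} = \sqrt{5} \approx 2.2361$)
$C{\left(s \right)} = -4 + s^{2}$ ($C{\left(s \right)} = -4 + \frac{s s 3}{3} = -4 + \frac{s^{2} \cdot 3}{3} = -4 + \frac{3 s^{2}}{3} = -4 + s^{2}$)
$C^{2}{\left(c \right)} = \left(-4 + \left(\sqrt{5}\right)^{2}\right)^{2} = \left(-4 + 5\right)^{2} = 1^{2} = 1$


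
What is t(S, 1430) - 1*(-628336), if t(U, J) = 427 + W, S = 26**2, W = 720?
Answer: 629483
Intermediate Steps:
S = 676
t(U, J) = 1147 (t(U, J) = 427 + 720 = 1147)
t(S, 1430) - 1*(-628336) = 1147 - 1*(-628336) = 1147 + 628336 = 629483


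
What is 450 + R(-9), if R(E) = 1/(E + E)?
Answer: 8099/18 ≈ 449.94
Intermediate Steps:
R(E) = 1/(2*E)
450 + R(-9) = 450 + (½)/(-9) = 450 + (½)*(-⅑) = 450 - 1/18 = 8099/18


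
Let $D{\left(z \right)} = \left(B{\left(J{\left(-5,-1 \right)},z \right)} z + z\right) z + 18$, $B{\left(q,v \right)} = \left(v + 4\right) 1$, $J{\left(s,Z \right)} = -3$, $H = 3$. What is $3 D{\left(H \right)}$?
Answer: $270$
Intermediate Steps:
$B{\left(q,v \right)} = 4 + v$ ($B{\left(q,v \right)} = \left(4 + v\right) 1 = 4 + v$)
$D{\left(z \right)} = 18 + z \left(z + z \left(4 + z\right)\right)$ ($D{\left(z \right)} = \left(\left(4 + z\right) z + z\right) z + 18 = \left(z \left(4 + z\right) + z\right) z + 18 = \left(z + z \left(4 + z\right)\right) z + 18 = z \left(z + z \left(4 + z\right)\right) + 18 = 18 + z \left(z + z \left(4 + z\right)\right)$)
$3 D{\left(H \right)} = 3 \left(18 + 3^{3} + 5 \cdot 3^{2}\right) = 3 \left(18 + 27 + 5 \cdot 9\right) = 3 \left(18 + 27 + 45\right) = 3 \cdot 90 = 270$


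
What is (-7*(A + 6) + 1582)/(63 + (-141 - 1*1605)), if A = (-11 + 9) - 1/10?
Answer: -15547/16830 ≈ -0.92377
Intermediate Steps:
A = -21/10 (A = -2 - 1*⅒ = -2 - ⅒ = -21/10 ≈ -2.1000)
(-7*(A + 6) + 1582)/(63 + (-141 - 1*1605)) = (-7*(-21/10 + 6) + 1582)/(63 + (-141 - 1*1605)) = (-7*39/10 + 1582)/(63 + (-141 - 1605)) = (-273/10 + 1582)/(63 - 1746) = (15547/10)/(-1683) = (15547/10)*(-1/1683) = -15547/16830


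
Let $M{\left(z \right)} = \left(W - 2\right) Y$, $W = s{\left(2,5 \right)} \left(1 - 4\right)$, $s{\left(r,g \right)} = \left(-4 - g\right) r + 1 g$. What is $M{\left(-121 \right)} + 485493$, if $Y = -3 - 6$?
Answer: $485160$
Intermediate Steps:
$Y = -9$
$s{\left(r,g \right)} = g + r \left(-4 - g\right)$ ($s{\left(r,g \right)} = r \left(-4 - g\right) + g = g + r \left(-4 - g\right)$)
$W = 39$ ($W = \left(5 - 8 - 5 \cdot 2\right) \left(1 - 4\right) = \left(5 - 8 - 10\right) \left(-3\right) = \left(-13\right) \left(-3\right) = 39$)
$M{\left(z \right)} = -333$ ($M{\left(z \right)} = \left(39 - 2\right) \left(-9\right) = 37 \left(-9\right) = -333$)
$M{\left(-121 \right)} + 485493 = -333 + 485493 = 485160$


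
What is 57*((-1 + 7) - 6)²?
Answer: 0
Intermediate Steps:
57*((-1 + 7) - 6)² = 57*(6 - 6)² = 57*0² = 57*0 = 0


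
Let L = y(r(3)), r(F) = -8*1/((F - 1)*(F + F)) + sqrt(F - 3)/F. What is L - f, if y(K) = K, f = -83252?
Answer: 249754/3 ≈ 83251.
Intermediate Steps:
r(F) = sqrt(-3 + F)/F - 4/(F*(-1 + F)) (r(F) = -8*1/(2*F*(-1 + F)) + sqrt(-3 + F)/F = -4/(F*(-1 + F)) + sqrt(-3 + F)/F = sqrt(-3 + F)/F - 4/(F*(-1 + F)))
L = -2/3 (L = (-4 - sqrt(-3 + 3) + 3*sqrt(-3 + 3))/(3*(-1 + 3)) = (1/3)*(-4 - sqrt(0) + 3*sqrt(0))/2 = (1/3)*(1/2)*(-4 - 1*0 + 3*0) = (1/3)*(1/2)*(-4 + 0 + 0) = (1/3)*(1/2)*(-4) = -2/3 ≈ -0.66667)
L - f = -2/3 - 1*(-83252) = -2/3 + 83252 = 249754/3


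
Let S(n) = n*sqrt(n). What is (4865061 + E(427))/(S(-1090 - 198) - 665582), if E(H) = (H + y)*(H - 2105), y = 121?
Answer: -1313032547947/222568059298 + 2540912948*I*sqrt(322)/111284029649 ≈ -5.8995 + 0.40972*I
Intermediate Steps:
E(H) = (-2105 + H)*(121 + H) (E(H) = (H + 121)*(H - 2105) = (121 + H)*(-2105 + H) = (-2105 + H)*(121 + H))
S(n) = n**(3/2)
(4865061 + E(427))/(S(-1090 - 198) - 665582) = (4865061 + (-254705 + 427**2 - 1984*427))/((-1090 - 198)**(3/2) - 665582) = (4865061 + (-254705 + 182329 - 847168))/((-1288)**(3/2) - 665582) = (4865061 - 919544)/(-2576*I*sqrt(322) - 665582) = 3945517/(-665582 - 2576*I*sqrt(322))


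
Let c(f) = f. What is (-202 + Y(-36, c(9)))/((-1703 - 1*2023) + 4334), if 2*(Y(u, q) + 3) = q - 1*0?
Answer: -401/1216 ≈ -0.32977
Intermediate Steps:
Y(u, q) = -3 + q/2 (Y(u, q) = -3 + (q - 1*0)/2 = -3 + (q + 0)/2 = -3 + q/2)
(-202 + Y(-36, c(9)))/((-1703 - 1*2023) + 4334) = (-202 + (-3 + (½)*9))/((-1703 - 1*2023) + 4334) = (-202 + (-3 + 9/2))/((-1703 - 2023) + 4334) = (-202 + 3/2)/(-3726 + 4334) = -401/2/608 = -401/2*1/608 = -401/1216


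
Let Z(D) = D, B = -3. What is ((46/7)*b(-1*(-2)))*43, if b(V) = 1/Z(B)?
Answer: -1978/21 ≈ -94.190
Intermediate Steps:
b(V) = -⅓ (b(V) = 1/(-3) = -⅓)
((46/7)*b(-1*(-2)))*43 = ((46/7)*(-⅓))*43 = -46/21*43 = -1978/21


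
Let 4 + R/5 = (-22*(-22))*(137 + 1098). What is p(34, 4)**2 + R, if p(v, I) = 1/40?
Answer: 4781888001/1600 ≈ 2.9887e+6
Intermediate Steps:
p(v, I) = 1/40
R = 2988680 (R = -20 + 5*((-22*(-22))*(137 + 1098)) = -20 + 5*(484*1235) = -20 + 5*597740 = -20 + 2988700 = 2988680)
p(34, 4)**2 + R = (1/40)**2 + 2988680 = 1/1600 + 2988680 = 4781888001/1600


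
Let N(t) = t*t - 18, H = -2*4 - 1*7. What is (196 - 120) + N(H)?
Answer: 283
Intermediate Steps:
H = -15 (H = -8 - 7 = -15)
N(t) = -18 + t**2 (N(t) = t**2 - 18 = -18 + t**2)
(196 - 120) + N(H) = (196 - 120) + (-18 + (-15)**2) = 76 + (-18 + 225) = 76 + 207 = 283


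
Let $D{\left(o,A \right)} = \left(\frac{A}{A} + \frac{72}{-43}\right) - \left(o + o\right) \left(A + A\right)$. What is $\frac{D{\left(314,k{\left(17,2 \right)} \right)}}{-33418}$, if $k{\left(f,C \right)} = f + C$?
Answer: $\frac{1026181}{1436974} \approx 0.71413$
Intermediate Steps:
$k{\left(f,C \right)} = C + f$
$D{\left(o,A \right)} = - \frac{29}{43} - 4 A o$ ($D{\left(o,A \right)} = \left(1 + 72 \left(- \frac{1}{43}\right)\right) - 2 o 2 A = \left(1 - \frac{72}{43}\right) - 4 A o = - \frac{29}{43} - 4 A o$)
$\frac{D{\left(314,k{\left(17,2 \right)} \right)}}{-33418} = \frac{- \frac{29}{43} - 4 \left(2 + 17\right) 314}{-33418} = \left(- \frac{29}{43} - 76 \cdot 314\right) \left(- \frac{1}{33418}\right) = \left(- \frac{29}{43} - 23864\right) \left(- \frac{1}{33418}\right) = \left(- \frac{1026181}{43}\right) \left(- \frac{1}{33418}\right) = \frac{1026181}{1436974}$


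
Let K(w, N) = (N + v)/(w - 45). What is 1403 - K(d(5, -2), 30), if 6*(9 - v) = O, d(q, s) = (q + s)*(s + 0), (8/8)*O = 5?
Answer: 429547/306 ≈ 1403.7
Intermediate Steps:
O = 5
d(q, s) = s*(q + s) (d(q, s) = (q + s)*s = s*(q + s))
v = 49/6 (v = 9 - 1/6*5 = 9 - 5/6 = 49/6 ≈ 8.1667)
K(w, N) = (49/6 + N)/(-45 + w) (K(w, N) = (N + 49/6)/(w - 45) = (49/6 + N)/(-45 + w))
1403 - K(d(5, -2), 30) = 1403 - (49/6 + 30)/(-45 - 2*(5 - 2)) = 1403 - 229/((-45 - 2*3)*6) = 1403 - 229/((-45 - 6)*6) = 1403 - 229/((-51)*6) = 1403 - (-1)*229/(51*6) = 1403 - 1*(-229/306) = 1403 + 229/306 = 429547/306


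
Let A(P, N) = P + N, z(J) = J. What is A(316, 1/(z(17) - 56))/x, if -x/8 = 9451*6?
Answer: -12323/17692272 ≈ -0.00069652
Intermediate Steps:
x = -453648 (x = -75608*6 = -8*56706 = -453648)
A(P, N) = N + P
A(316, 1/(z(17) - 56))/x = (1/(17 - 56) + 316)/(-453648) = (1/(-39) + 316)*(-1/453648) = (-1/39 + 316)*(-1/453648) = (12323/39)*(-1/453648) = -12323/17692272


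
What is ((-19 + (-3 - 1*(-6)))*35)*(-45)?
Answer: 25200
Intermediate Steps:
((-19 + (-3 - 1*(-6)))*35)*(-45) = ((-19 + (-3 + 6))*35)*(-45) = ((-19 + 3)*35)*(-45) = -16*35*(-45) = -560*(-45) = 25200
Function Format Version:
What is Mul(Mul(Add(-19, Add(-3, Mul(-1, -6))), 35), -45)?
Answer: 25200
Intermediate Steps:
Mul(Mul(Add(-19, Add(-3, Mul(-1, -6))), 35), -45) = Mul(Mul(Add(-19, Add(-3, 6)), 35), -45) = Mul(Mul(Add(-19, 3), 35), -45) = Mul(Mul(-16, 35), -45) = Mul(-560, -45) = 25200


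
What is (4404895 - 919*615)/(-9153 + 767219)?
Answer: 1919855/379033 ≈ 5.0651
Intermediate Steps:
(4404895 - 919*615)/(-9153 + 767219) = (4404895 - 565185)/758066 = 3839710*(1/758066) = 1919855/379033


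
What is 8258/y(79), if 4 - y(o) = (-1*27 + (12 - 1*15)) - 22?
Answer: 4129/28 ≈ 147.46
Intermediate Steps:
y(o) = 56 (y(o) = 4 - ((-1*27 + (12 - 1*15)) - 22) = 4 - ((-27 + (12 - 15)) - 22) = 4 - ((-27 - 3) - 22) = 4 - (-30 - 22) = 4 - 1*(-52) = 4 + 52 = 56)
8258/y(79) = 8258/56 = 8258*(1/56) = 4129/28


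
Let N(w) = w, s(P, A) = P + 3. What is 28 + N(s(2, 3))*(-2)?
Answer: 18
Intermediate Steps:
s(P, A) = 3 + P
28 + N(s(2, 3))*(-2) = 28 + (3 + 2)*(-2) = 28 + 5*(-2) = 28 - 10 = 18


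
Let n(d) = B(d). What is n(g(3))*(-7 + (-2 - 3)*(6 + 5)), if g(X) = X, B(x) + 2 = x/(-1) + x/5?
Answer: 1364/5 ≈ 272.80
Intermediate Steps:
B(x) = -2 - 4*x/5 (B(x) = -2 + (x/(-1) + x/5) = -2 + (x*(-1) + x*(⅕)) = -2 + (-x + x/5) = -2 - 4*x/5)
n(d) = -2 - 4*d/5
n(g(3))*(-7 + (-2 - 3)*(6 + 5)) = (-2 - ⅘*3)*(-7 + (-2 - 3)*(6 + 5)) = (-2 - 12/5)*(-7 - 5*11) = -22*(-7 - 55)/5 = -22/5*(-62) = 1364/5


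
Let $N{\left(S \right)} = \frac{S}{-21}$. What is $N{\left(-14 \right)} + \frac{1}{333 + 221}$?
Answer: $\frac{1111}{1662} \approx 0.66847$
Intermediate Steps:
$N{\left(S \right)} = - \frac{S}{21}$ ($N{\left(S \right)} = S \left(- \frac{1}{21}\right) = - \frac{S}{21}$)
$N{\left(-14 \right)} + \frac{1}{333 + 221} = \left(- \frac{1}{21}\right) \left(-14\right) + \frac{1}{333 + 221} = \frac{2}{3} + \frac{1}{554} = \frac{1111}{1662}$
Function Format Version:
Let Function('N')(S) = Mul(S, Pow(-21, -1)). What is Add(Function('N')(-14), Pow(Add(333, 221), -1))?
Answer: Rational(1111, 1662) ≈ 0.66847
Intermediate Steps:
Function('N')(S) = Mul(Rational(-1, 21), S) (Function('N')(S) = Mul(S, Rational(-1, 21)) = Mul(Rational(-1, 21), S))
Add(Function('N')(-14), Pow(Add(333, 221), -1)) = Add(Mul(Rational(-1, 21), -14), Pow(Add(333, 221), -1)) = Add(Rational(2, 3), Pow(554, -1)) = Add(Rational(2, 3), Rational(1, 554)) = Rational(1111, 1662)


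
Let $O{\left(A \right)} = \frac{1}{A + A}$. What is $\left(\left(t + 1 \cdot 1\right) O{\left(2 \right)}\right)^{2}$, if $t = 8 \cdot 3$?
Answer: $\frac{625}{16} \approx 39.063$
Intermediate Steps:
$O{\left(A \right)} = \frac{1}{2 A}$
$t = 24$
$\left(\left(t + 1 \cdot 1\right) O{\left(2 \right)}\right)^{2} = \left(\left(24 + 1 \cdot 1\right) \frac{1}{2 \cdot 2}\right)^{2} = \left(\left(24 + 1\right) \frac{1}{2} \cdot \frac{1}{2}\right)^{2} = \left(25 \cdot \frac{1}{4}\right)^{2} = \left(\frac{25}{4}\right)^{2} = \frac{625}{16}$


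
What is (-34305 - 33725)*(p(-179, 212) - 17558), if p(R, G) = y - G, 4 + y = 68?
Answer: 1204539180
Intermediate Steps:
y = 64 (y = -4 + 68 = 64)
p(R, G) = 64 - G
(-34305 - 33725)*(p(-179, 212) - 17558) = (-34305 - 33725)*((64 - 1*212) - 17558) = -68030*((64 - 212) - 17558) = -68030*(-148 - 17558) = -68030*(-17706) = 1204539180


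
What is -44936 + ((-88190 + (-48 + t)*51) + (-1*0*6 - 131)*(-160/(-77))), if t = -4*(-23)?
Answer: -10098874/77 ≈ -1.3115e+5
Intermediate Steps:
t = 92
-44936 + ((-88190 + (-48 + t)*51) + (-1*0*6 - 131)*(-160/(-77))) = -44936 + ((-88190 + (-48 + 92)*51) + (-1*0*6 - 131)*(-160/(-77))) = -44936 + ((-88190 + 44*51) + (0*6 - 131)*(-160*(-1/77))) = -44936 + ((-88190 + 2244) + (0 - 131)*(160/77)) = -44936 + (-85946 - 131*160/77) = -44936 + (-85946 - 20960/77) = -44936 - 6638802/77 = -10098874/77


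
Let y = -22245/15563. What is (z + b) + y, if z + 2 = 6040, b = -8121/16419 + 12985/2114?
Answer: 155425448500317/25723242298 ≈ 6042.2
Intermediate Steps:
b = 9334901/1652846 (b = -8121*1/16419 + 12985*(1/2114) = -2707/5473 + 1855/302 = 9334901/1652846 ≈ 5.6478)
z = 6038 (z = -2 + 6040 = 6038)
y = -22245/15563 (y = -22245*1/15563 = -22245/15563 ≈ -1.4294)
(z + b) + y = (6038 + 9334901/1652846) - 22245/15563 = 9989219049/1652846 - 22245/15563 = 155425448500317/25723242298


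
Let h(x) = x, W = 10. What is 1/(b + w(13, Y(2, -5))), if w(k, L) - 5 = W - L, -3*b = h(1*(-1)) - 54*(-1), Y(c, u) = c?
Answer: -3/14 ≈ -0.21429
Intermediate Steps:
b = -53/3 (b = -(1*(-1) - 54*(-1))/3 = -(-1 - 9*(-6))/3 = -(-1 + 54)/3 = -⅓*53 = -53/3 ≈ -17.667)
w(k, L) = 15 - L (w(k, L) = 5 + (10 - L) = 15 - L)
1/(b + w(13, Y(2, -5))) = 1/(-53/3 + (15 - 1*2)) = 1/(-53/3 + (15 - 2)) = 1/(-53/3 + 13) = 1/(-14/3) = -3/14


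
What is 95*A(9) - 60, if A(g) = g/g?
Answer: 35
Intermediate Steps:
A(g) = 1
95*A(9) - 60 = 95*1 - 60 = 95 - 60 = 35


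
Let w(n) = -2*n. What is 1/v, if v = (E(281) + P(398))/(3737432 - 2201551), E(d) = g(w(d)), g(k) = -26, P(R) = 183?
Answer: 1535881/157 ≈ 9782.7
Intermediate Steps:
E(d) = -26
v = 157/1535881 (v = (-26 + 183)/(3737432 - 2201551) = 157/1535881 ≈ 0.00010222)
1/v = 1/(157/1535881) = 1535881/157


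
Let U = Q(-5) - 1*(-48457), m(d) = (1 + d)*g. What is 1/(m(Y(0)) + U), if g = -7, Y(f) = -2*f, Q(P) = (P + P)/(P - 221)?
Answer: 113/5474855 ≈ 2.0640e-5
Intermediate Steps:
Q(P) = 2*P/(-221 + P) (Q(P) = (2*P)/(-221 + P) = 2*P/(-221 + P))
m(d) = -7 - 7*d (m(d) = (1 + d)*(-7) = -7 - 7*d)
U = 5475646/113 (U = 2*(-5)/(-221 - 5) - 1*(-48457) = 2*(-5)/(-226) + 48457 = 2*(-5)*(-1/226) + 48457 = 5/113 + 48457 = 5475646/113 ≈ 48457.)
1/(m(Y(0)) + U) = 1/((-7 - (-14)*0) + 5475646/113) = 1/((-7 - 7*0) + 5475646/113) = 1/((-7 + 0) + 5475646/113) = 1/(-7 + 5475646/113) = 1/(5474855/113) = 113/5474855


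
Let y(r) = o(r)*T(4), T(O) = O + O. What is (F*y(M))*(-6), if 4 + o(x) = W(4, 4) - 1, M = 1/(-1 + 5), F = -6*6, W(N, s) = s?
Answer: -1728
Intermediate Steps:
T(O) = 2*O
F = -36
M = ¼ (M = 1/4 = ¼ ≈ 0.25000)
o(x) = -1 (o(x) = -4 + (4 - 1) = -4 + 3 = -1)
y(r) = -8 (y(r) = -2*4 = -1*8 = -8)
(F*y(M))*(-6) = -36*(-8)*(-6) = 288*(-6) = -1728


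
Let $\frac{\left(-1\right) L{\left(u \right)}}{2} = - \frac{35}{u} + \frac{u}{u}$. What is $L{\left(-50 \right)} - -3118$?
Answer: $\frac{15573}{5} \approx 3114.6$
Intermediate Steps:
$L{\left(u \right)} = -2 + \frac{70}{u}$ ($L{\left(u \right)} = - 2 \left(- \frac{35}{u} + \frac{u}{u}\right) = - 2 \left(- \frac{35}{u} + 1\right) = - 2 \left(1 - \frac{35}{u}\right) = -2 + \frac{70}{u}$)
$L{\left(-50 \right)} - -3118 = \left(-2 + \frac{70}{-50}\right) - -3118 = \left(-2 + 70 \left(- \frac{1}{50}\right)\right) + 3118 = \left(-2 - \frac{7}{5}\right) + 3118 = - \frac{17}{5} + 3118 = \frac{15573}{5}$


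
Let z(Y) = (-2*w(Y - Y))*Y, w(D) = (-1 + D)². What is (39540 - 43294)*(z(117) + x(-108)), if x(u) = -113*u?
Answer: -44935380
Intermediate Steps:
z(Y) = -2*Y (z(Y) = (-2*(-1 + (Y - Y))²)*Y = (-2*(-1 + 0)²)*Y = (-2*(-1)²)*Y = (-2*1)*Y = -2*Y)
(39540 - 43294)*(z(117) + x(-108)) = (39540 - 43294)*(-2*117 - 113*(-108)) = -3754*(-234 + 12204) = -3754*11970 = -44935380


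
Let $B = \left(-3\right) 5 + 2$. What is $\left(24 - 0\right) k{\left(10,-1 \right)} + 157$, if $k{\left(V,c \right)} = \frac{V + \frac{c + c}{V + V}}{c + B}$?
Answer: $\frac{4901}{35} \approx 140.03$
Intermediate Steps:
$B = -13$ ($B = -15 + 2 = -13$)
$k{\left(V,c \right)} = \frac{V + \frac{c}{V}}{-13 + c}$ ($k{\left(V,c \right)} = \frac{V + \frac{c + c}{V + V}}{c - 13} = \frac{V + \frac{2 c}{2 V}}{-13 + c} = \frac{V + 2 c \frac{1}{2 V}}{-13 + c} = \frac{V + \frac{c}{V}}{-13 + c}$)
$\left(24 - 0\right) k{\left(10,-1 \right)} + 157 = \left(24 - 0\right) \frac{-1 + 10^{2}}{10 \left(-13 - 1\right)} + 157 = \left(24 + \left(-9 + 9\right)\right) \frac{-1 + 100}{10 \left(-14\right)} + 157 = \left(24 + 0\right) \frac{1}{10} \left(- \frac{1}{14}\right) 99 + 157 = 24 \left(- \frac{99}{140}\right) + 157 = - \frac{594}{35} + 157 = \frac{4901}{35}$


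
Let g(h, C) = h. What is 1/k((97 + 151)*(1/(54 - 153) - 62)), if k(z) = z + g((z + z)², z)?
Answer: 9801/9271533238408 ≈ 1.0571e-9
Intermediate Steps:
k(z) = z + 4*z² (k(z) = z + (z + z)² = z + (2*z)² = z + 4*z²)
1/k((97 + 151)*(1/(54 - 153) - 62)) = 1/(((97 + 151)*(1/(54 - 153) - 62))*(1 + 4*((97 + 151)*(1/(54 - 153) - 62)))) = 1/((248*(1/(-99) - 62))*(1 + 4*(248*(1/(-99) - 62)))) = 1/((248*(-1/99 - 62))*(1 + 4*(248*(-1/99 - 62)))) = 1/((248*(-6139/99))*(1 + 4*(248*(-6139/99)))) = 1/(-1522472*(1 + 4*(-1522472/99))/99) = 1/(-1522472*(1 - 6089888/99)/99) = 1/(-1522472/99*(-6089789/99)) = 1/(9271533238408/9801) = 9801/9271533238408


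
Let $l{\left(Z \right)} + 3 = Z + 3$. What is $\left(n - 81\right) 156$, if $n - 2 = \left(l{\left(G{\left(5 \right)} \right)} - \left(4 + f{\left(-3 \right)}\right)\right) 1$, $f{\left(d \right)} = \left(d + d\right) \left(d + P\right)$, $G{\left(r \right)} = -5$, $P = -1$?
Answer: $-17472$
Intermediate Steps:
$f{\left(d \right)} = 2 d \left(-1 + d\right)$ ($f{\left(d \right)} = \left(d + d\right) \left(d - 1\right) = 2 d \left(-1 + d\right)$)
$l{\left(Z \right)} = Z$ ($l{\left(Z \right)} = -3 + \left(Z + 3\right) = -3 + \left(3 + Z\right) = Z$)
$n = -31$ ($n = 2 + \left(-5 - \left(4 + 2 \left(-3\right) \left(-1 - 3\right)\right)\right) 1 = 2 + \left(-5 - \left(4 + 2 \left(-3\right) \left(-4\right)\right)\right) 1 = 2 + \left(-5 - 28\right) 1 = 2 - 33 = -31$)
$\left(n - 81\right) 156 = \left(-31 - 81\right) 156 = \left(-112\right) 156 = -17472$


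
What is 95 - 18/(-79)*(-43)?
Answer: 6731/79 ≈ 85.203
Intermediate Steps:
95 - 18/(-79)*(-43) = 95 - 18*(-1/79)*(-43) = 95 + (18/79)*(-43) = 95 - 774/79 = 6731/79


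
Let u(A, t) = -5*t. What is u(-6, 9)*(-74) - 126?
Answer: 3204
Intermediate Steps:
u(-6, 9)*(-74) - 126 = -5*9*(-74) - 126 = -45*(-74) - 126 = 3330 - 126 = 3204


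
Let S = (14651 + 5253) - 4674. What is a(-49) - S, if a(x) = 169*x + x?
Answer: -23560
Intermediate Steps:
S = 15230 (S = 19904 - 4674 = 15230)
a(x) = 170*x
a(-49) - S = 170*(-49) - 1*15230 = -8330 - 15230 = -23560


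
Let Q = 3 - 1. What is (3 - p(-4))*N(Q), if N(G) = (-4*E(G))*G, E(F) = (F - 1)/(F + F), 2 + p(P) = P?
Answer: -18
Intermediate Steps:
p(P) = -2 + P
E(F) = (-1 + F)/(2*F) (E(F) = (-1 + F)/((2*F)) = (-1 + F)*(1/(2*F)) = (-1 + F)/(2*F))
Q = 2
N(G) = 2 - 2*G (N(G) = (-2*(-1 + G)/G)*G = 2 - 2*G)
(3 - p(-4))*N(Q) = (3 - (-2 - 4))*(2 - 2*2) = (3 - 1*(-6))*(2 - 4) = (3 + 6)*(-2) = 9*(-2) = -18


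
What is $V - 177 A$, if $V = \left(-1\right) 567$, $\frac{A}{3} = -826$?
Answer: $438039$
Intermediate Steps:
$A = -2478$ ($A = 3 \left(-826\right) = -2478$)
$V = -567$
$V - 177 A = -567 - -438606 = -567 + 438606 = 438039$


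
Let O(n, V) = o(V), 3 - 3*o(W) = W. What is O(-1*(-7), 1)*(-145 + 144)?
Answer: -⅔ ≈ -0.66667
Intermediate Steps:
o(W) = 1 - W/3
O(n, V) = 1 - V/3
O(-1*(-7), 1)*(-145 + 144) = (1 - ⅓*1)*(-145 + 144) = (1 - ⅓)*(-1) = (⅔)*(-1) = -⅔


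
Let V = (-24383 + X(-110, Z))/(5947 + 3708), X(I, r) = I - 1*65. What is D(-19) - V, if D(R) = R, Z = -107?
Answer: -158887/9655 ≈ -16.456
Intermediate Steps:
X(I, r) = -65 + I (X(I, r) = I - 65 = -65 + I)
V = -24558/9655 (V = (-24383 + (-65 - 110))/(5947 + 3708) = (-24383 - 175)/9655 = -24558*1/9655 = -24558/9655 ≈ -2.5436)
D(-19) - V = -19 - 1*(-24558/9655) = -19 + 24558/9655 = -158887/9655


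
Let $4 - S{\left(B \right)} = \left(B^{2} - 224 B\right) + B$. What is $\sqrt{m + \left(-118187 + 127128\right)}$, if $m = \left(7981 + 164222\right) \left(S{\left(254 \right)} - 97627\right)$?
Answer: $5 i \sqrt{726675638} \approx 1.3478 \cdot 10^{5} i$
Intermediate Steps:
$S{\left(B \right)} = 4 - B^{2} + 223 B$ ($S{\left(B \right)} = 4 - \left(\left(B^{2} - 224 B\right) + B\right) = 4 - \left(B^{2} - 223 B\right) = 4 - B^{2} + 223 B$)
$m = -18166899891$ ($m = \left(7981 + 164222\right) \left(\left(4 - 254^{2} + 223 \cdot 254\right) - 97627\right) = 172203 \left(\left(4 - 64516 + 56642\right) + \left(-113093 + 15466\right)\right) = 172203 \left(\left(4 - 64516 + 56642\right) - 97627\right) = 172203 \left(-7870 - 97627\right) = 172203 \left(-105497\right) = -18166899891$)
$\sqrt{m + \left(-118187 + 127128\right)} = \sqrt{-18166899891 + \left(-118187 + 127128\right)} = \sqrt{-18166899891 + 8941} = \sqrt{-18166890950} = 5 i \sqrt{726675638}$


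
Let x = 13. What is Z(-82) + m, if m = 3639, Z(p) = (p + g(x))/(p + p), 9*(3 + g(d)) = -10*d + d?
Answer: 298447/82 ≈ 3639.6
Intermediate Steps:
g(d) = -3 - d (g(d) = -3 + (-10*d + d)/9 = -3 + (-9*d)/9 = -3 - d)
Z(p) = (-16 + p)/(2*p) (Z(p) = (p + (-3 - 1*13))/(p + p) = (p + (-3 - 13))/((2*p)) = (p - 16)*(1/(2*p)) = (-16 + p)*(1/(2*p)) = (-16 + p)/(2*p))
Z(-82) + m = (½)*(-16 - 82)/(-82) + 3639 = (½)*(-1/82)*(-98) + 3639 = 49/82 + 3639 = 298447/82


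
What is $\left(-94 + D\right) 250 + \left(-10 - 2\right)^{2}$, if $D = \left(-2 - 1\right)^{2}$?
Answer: $-21106$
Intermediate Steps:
$D = 9$ ($D = \left(-3\right)^{2} = 9$)
$\left(-94 + D\right) 250 + \left(-10 - 2\right)^{2} = \left(-94 + 9\right) 250 + \left(-10 - 2\right)^{2} = \left(-85\right) 250 + \left(-12\right)^{2} = -21250 + 144 = -21106$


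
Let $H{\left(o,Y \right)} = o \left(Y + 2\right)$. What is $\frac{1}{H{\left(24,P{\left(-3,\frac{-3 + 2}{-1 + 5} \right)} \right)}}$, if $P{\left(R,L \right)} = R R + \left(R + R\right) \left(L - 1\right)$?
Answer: $\frac{1}{444} \approx 0.0022523$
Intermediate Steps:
$P{\left(R,L \right)} = R^{2} + 2 R \left(-1 + L\right)$
$H{\left(o,Y \right)} = o \left(2 + Y\right)$
$\frac{1}{H{\left(24,P{\left(-3,\frac{-3 + 2}{-1 + 5} \right)} \right)}} = \frac{1}{24 \left(2 - 3 \left(-2 - 3 + 2 \frac{-3 + 2}{-1 + 5}\right)\right)} = \frac{1}{24 \left(2 - 3 \left(-2 - 3 + 2 \left(- \frac{1}{4}\right)\right)\right)} = \frac{1}{24 \left(2 - 3 \left(-2 - 3 - \frac{1}{2}\right)\right)} = \frac{1}{24 \left(2 - - \frac{33}{2}\right)} = \frac{1}{24 \left(2 + \frac{33}{2}\right)} = \frac{1}{24 \cdot \frac{37}{2}} = \frac{1}{444}$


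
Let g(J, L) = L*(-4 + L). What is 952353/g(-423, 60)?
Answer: 317451/1120 ≈ 283.44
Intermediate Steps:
952353/g(-423, 60) = 952353/((60*(-4 + 60))) = 952353/((60*56)) = 952353/3360 = 952353*(1/3360) = 317451/1120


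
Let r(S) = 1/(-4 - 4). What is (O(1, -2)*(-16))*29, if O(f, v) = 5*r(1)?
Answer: 290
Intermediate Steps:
r(S) = -⅛ (r(S) = 1/(-8) = -⅛)
O(f, v) = -5/8 (O(f, v) = 5*(-⅛) = -5/8)
(O(1, -2)*(-16))*29 = -5/8*(-16)*29 = 10*29 = 290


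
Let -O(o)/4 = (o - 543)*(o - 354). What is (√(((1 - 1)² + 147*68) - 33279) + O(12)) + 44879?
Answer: -681529 + 3*I*√2587 ≈ -6.8153e+5 + 152.59*I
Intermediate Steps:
O(o) = -4*(-543 + o)*(-354 + o) (O(o) = -4*(o - 543)*(o - 354) = -4*(-543 + o)*(-354 + o))
(√(((1 - 1)² + 147*68) - 33279) + O(12)) + 44879 = (√(((1 - 1)² + 147*68) - 33279) + (-768888 - 4*12² + 3588*12)) + 44879 = (√((0² + 9996) - 33279) + (-768888 - 4*144 + 43056)) + 44879 = (√((0 + 9996) - 33279) + (-768888 - 576 + 43056)) + 44879 = (√(9996 - 33279) - 726408) + 44879 = (√(-23283) - 726408) + 44879 = (3*I*√2587 - 726408) + 44879 = (-726408 + 3*I*√2587) + 44879 = -681529 + 3*I*√2587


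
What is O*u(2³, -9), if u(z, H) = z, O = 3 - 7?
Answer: -32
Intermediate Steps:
O = -4
O*u(2³, -9) = -4*2³ = -4*8 = -32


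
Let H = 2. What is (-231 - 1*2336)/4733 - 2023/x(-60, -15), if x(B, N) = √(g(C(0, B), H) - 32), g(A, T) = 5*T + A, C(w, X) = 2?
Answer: -2567/4733 + 2023*I*√5/10 ≈ -0.54236 + 452.36*I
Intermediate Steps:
g(A, T) = A + 5*T
x(B, N) = 2*I*√5 (x(B, N) = √((2 + 5*2) - 32) = √((2 + 10) - 32) = √(12 - 32) = √(-20) = 2*I*√5)
(-231 - 1*2336)/4733 - 2023/x(-60, -15) = (-231 - 1*2336)/4733 - 2023*(-I*√5/10) = (-231 - 2336)*(1/4733) - (-2023)*I*√5/10 = -2567*1/4733 + 2023*I*√5/10 = -2567/4733 + 2023*I*√5/10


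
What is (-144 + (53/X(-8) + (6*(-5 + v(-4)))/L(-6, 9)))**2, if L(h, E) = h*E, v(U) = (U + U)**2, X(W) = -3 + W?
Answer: 236605924/9801 ≈ 24141.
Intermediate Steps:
v(U) = 4*U**2 (v(U) = (2*U)**2 = 4*U**2)
L(h, E) = E*h
(-144 + (53/X(-8) + (6*(-5 + v(-4)))/L(-6, 9)))**2 = (-144 + (53/(-3 - 8) + (6*(-5 + 4*(-4)**2))/((9*(-6)))))**2 = (-144 + (53/(-11) + (6*(-5 + 4*16))/(-54)))**2 = (-144 + (53*(-1/11) + (6*(-5 + 64))*(-1/54)))**2 = (-144 + (-53/11 + (6*59)*(-1/54)))**2 = (-144 + (-53/11 + 354*(-1/54)))**2 = (-144 + (-53/11 - 59/9))**2 = (-144 - 1126/99)**2 = (-15382/99)**2 = 236605924/9801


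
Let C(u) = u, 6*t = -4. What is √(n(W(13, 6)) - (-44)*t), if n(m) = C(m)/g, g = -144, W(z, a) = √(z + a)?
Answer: √(-4224 - √19)/12 ≈ 5.4188*I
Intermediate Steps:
W(z, a) = √(a + z)
t = -⅔ (t = (⅙)*(-4) = -⅔ ≈ -0.66667)
n(m) = -m/144 (n(m) = m/(-144) = m*(-1/144) = -m/144)
√(n(W(13, 6)) - (-44)*t) = √(-√(6 + 13)/144 - (-44)*(-2)/3) = √(-√19/144 - 44*⅔) = √(-√19/144 - 88/3) = √(-88/3 - √19/144)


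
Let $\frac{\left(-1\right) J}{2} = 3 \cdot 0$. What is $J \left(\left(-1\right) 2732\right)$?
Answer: $0$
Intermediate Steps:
$J = 0$ ($J = - 2 \cdot 3 \cdot 0 = \left(-2\right) 0 = 0$)
$J \left(\left(-1\right) 2732\right) = 0 \left(\left(-1\right) 2732\right) = 0 \left(-2732\right) = 0$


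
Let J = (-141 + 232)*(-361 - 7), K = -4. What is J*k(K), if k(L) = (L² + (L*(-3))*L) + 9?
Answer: 770224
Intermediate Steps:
k(L) = 9 - 2*L² (k(L) = (L² + (-3*L)*L) + 9 = (L² - 3*L²) + 9 = -2*L² + 9 = 9 - 2*L²)
J = -33488 (J = 91*(-368) = -33488)
J*k(K) = -33488*(9 - 2*(-4)²) = -33488*(9 - 2*16) = -33488*(9 - 32) = -33488*(-23) = 770224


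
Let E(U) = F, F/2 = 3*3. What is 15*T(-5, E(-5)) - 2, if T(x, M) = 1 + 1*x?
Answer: -62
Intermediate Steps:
F = 18 (F = 2*(3*3) = 2*9 = 18)
E(U) = 18
T(x, M) = 1 + x
15*T(-5, E(-5)) - 2 = 15*(1 - 5) - 2 = 15*(-4) - 2 = -60 - 2 = -62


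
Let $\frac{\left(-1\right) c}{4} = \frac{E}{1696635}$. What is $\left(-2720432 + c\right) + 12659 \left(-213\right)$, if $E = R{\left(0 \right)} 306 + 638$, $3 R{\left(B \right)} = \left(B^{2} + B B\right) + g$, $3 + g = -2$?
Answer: $- \frac{9190330771877}{1696635} \approx -5.4168 \cdot 10^{6}$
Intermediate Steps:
$g = -5$ ($g = -3 - 2 = -5$)
$R{\left(B \right)} = - \frac{5}{3} + \frac{2 B^{2}}{3}$ ($R{\left(B \right)} = \frac{\left(B^{2} + B B\right) - 5}{3} = \frac{\left(B^{2} + B^{2}\right) - 5}{3} = \frac{2 B^{2} - 5}{3} = \frac{-5 + 2 B^{2}}{3} = - \frac{5}{3} + \frac{2 B^{2}}{3}$)
$E = 128$ ($E = \left(- \frac{5}{3} + \frac{2 \cdot 0^{2}}{3}\right) 306 + 638 = \left(- \frac{5}{3} + \frac{2}{3} \cdot 0\right) 306 + 638 = \left(- \frac{5}{3} + 0\right) 306 + 638 = \left(- \frac{5}{3}\right) 306 + 638 = -510 + 638 = 128$)
$c = - \frac{512}{1696635}$ ($c = - 4 \cdot \frac{128}{1696635} = - 4 \cdot 128 \cdot \frac{1}{1696635} = \left(-4\right) \frac{128}{1696635} = - \frac{512}{1696635} \approx -0.00030177$)
$\left(-2720432 + c\right) + 12659 \left(-213\right) = \left(-2720432 - \frac{512}{1696635}\right) + 12659 \left(-213\right) = - \frac{4615580146832}{1696635} - 2696367 = - \frac{9190330771877}{1696635}$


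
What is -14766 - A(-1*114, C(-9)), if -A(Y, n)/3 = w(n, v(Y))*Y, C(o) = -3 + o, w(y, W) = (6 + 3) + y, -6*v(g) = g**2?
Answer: -13740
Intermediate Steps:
v(g) = -g**2/6
w(y, W) = 9 + y
A(Y, n) = -3*Y*(9 + n) (A(Y, n) = -3*(9 + n)*Y = -3*Y*(9 + n))
-14766 - A(-1*114, C(-9)) = -14766 - (-3)*(-1*114)*(9 + (-3 - 9)) = -14766 - (-3)*(-114)*(9 - 12) = -14766 - (-3)*(-114)*(-3) = -14766 - 1*(-1026) = -14766 + 1026 = -13740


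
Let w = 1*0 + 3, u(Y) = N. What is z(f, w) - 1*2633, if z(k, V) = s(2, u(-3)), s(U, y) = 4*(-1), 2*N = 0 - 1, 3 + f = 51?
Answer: -2637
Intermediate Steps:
f = 48 (f = -3 + 51 = 48)
N = -½ (N = (0 - 1)/2 = (½)*(-1) = -½ ≈ -0.50000)
u(Y) = -½
w = 3 (w = 0 + 3 = 3)
s(U, y) = -4
z(k, V) = -4
z(f, w) - 1*2633 = -4 - 1*2633 = -4 - 2633 = -2637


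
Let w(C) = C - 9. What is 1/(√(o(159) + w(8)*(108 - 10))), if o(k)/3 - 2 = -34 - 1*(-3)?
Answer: -I*√185/185 ≈ -0.073521*I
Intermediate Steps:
w(C) = -9 + C
o(k) = -87 (o(k) = 6 + 3*(-34 - 1*(-3)) = 6 + 3*(-34 + 3) = 6 + 3*(-31) = 6 - 93 = -87)
1/(√(o(159) + w(8)*(108 - 10))) = 1/(√(-87 + (-9 + 8)*(108 - 10))) = 1/(√(-87 - 1*98)) = 1/(√(-87 - 98)) = 1/(√(-185)) = 1/(I*√185) = -I*√185/185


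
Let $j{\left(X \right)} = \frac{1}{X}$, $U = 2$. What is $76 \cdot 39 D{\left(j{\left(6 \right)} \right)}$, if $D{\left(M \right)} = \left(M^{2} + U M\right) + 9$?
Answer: $\frac{83239}{3} \approx 27746.0$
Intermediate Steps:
$D{\left(M \right)} = 9 + M^{2} + 2 M$ ($D{\left(M \right)} = \left(M^{2} + 2 M\right) + 9 = 9 + M^{2} + 2 M$)
$76 \cdot 39 D{\left(j{\left(6 \right)} \right)} = 76 \cdot 39 \left(9 + \left(\frac{1}{6}\right)^{2} + \frac{2}{6}\right) = 2964 \left(9 + \left(\frac{1}{6}\right)^{2} + 2 \cdot \frac{1}{6}\right) = 2964 \left(9 + \frac{1}{36} + \frac{1}{3}\right) = 2964 \cdot \frac{337}{36} = \frac{83239}{3}$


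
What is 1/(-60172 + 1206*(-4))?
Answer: -1/64996 ≈ -1.5386e-5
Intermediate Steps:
1/(-60172 + 1206*(-4)) = 1/(-60172 - 4824) = 1/(-64996) = -1/64996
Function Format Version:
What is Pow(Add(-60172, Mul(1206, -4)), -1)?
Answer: Rational(-1, 64996) ≈ -1.5386e-5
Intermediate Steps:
Pow(Add(-60172, Mul(1206, -4)), -1) = Pow(Add(-60172, -4824), -1) = Pow(-64996, -1) = Rational(-1, 64996)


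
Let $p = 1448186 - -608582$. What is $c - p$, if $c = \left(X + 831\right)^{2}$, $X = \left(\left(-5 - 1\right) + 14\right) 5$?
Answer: $-1298127$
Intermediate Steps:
$p = 2056768$ ($p = 1448186 + 608582 = 2056768$)
$X = 40$ ($X = \left(-6 + 14\right) 5 = 8 \cdot 5 = 40$)
$c = 758641$ ($c = \left(40 + 831\right)^{2} = 871^{2} = 758641$)
$c - p = 758641 - 2056768 = -1298127$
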